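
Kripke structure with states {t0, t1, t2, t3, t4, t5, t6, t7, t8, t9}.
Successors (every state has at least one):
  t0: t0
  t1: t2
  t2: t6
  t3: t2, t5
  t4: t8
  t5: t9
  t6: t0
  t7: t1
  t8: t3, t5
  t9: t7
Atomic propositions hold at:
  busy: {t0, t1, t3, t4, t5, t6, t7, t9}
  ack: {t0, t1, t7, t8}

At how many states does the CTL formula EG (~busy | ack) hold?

1

Sat(~busy) = {t2, t8}
Sat(~busy | ack) = {t0, t1, t2, t7, t8}
EG (~busy | ack): greatest fixpoint, start Z0 = {t0, t1, t2, t7, t8}, keep only states in Sat with some successor in Z. Z1 = {t0, t1, t7}; Z2 = {t0, t7}; Z3 = {t0}; fixed.
Sat(EG (~busy | ack)) = {t0}
|Sat(EG (~busy | ack))| = |{t0}| = 1.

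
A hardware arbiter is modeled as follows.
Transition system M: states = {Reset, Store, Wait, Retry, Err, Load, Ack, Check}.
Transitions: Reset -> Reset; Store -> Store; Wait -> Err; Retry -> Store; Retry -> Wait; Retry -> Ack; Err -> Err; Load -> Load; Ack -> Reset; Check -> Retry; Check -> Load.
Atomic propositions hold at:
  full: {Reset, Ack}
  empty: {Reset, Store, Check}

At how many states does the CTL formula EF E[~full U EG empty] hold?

Sat(~full) = {Store, Wait, Retry, Err, Load, Check}
EG empty: greatest fixpoint, start Z0 = {Reset, Store, Check}, keep only states in Sat with some successor in Z. Z1 = {Reset, Store}; fixed.
Sat(EG empty) = {Reset, Store}
E[~full U EG empty]: least fixpoint, start Z0 = Sat(EG empty) = {Reset, Store}, add states in Sat(~full) with some successor in Z. Z1 = {Reset, Store, Retry}; Z2 = {Reset, Store, Retry, Check}; fixed.
Sat(E[~full U EG empty]) = {Reset, Store, Retry, Check}
EF E[~full U EG empty]: least fixpoint, start Z0 = {Reset, Store, Retry, Check}, add states with some successor in Z. Z1 = {Reset, Store, Retry, Ack, Check}; fixed.
Sat(EF E[~full U EG empty]) = {Reset, Store, Retry, Ack, Check}
|Sat(EF E[~full U EG empty])| = |{Reset, Store, Retry, Ack, Check}| = 5.

5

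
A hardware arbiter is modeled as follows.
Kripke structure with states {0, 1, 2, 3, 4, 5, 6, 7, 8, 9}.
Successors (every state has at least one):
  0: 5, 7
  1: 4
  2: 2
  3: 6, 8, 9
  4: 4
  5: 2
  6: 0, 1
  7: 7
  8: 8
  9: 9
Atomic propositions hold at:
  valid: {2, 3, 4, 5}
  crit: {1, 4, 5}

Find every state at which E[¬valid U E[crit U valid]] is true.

{0, 1, 2, 3, 4, 5, 6}

Sat(¬valid) = {0, 1, 6, 7, 8, 9}
E[crit U valid]: least fixpoint, start Z0 = Sat(valid) = {2, 3, 4, 5}, add states in Sat(crit) with some successor in Z. Z1 = {1, 2, 3, 4, 5}; fixed.
Sat(E[crit U valid]) = {1, 2, 3, 4, 5}
E[¬valid U E[crit U valid]]: least fixpoint, start Z0 = Sat(E[crit U valid]) = {1, 2, 3, 4, 5}, add states in Sat(¬valid) with some successor in Z. Z1 = {0, 1, 2, 3, 4, 5, 6}; fixed.
Sat(E[¬valid U E[crit U valid]]) = {0, 1, 2, 3, 4, 5, 6}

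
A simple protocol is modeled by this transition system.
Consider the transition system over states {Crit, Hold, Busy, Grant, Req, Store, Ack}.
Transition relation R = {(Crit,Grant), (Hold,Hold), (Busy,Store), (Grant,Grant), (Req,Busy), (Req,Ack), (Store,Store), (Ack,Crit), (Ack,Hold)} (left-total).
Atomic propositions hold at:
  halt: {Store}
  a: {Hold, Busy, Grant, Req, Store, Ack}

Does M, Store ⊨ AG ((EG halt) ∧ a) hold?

Yes

EG halt: greatest fixpoint, start Z0 = {Store}, keep only states in Sat with some successor in Z. Already a fixed point.
Sat(EG halt) = {Store}
Sat((EG halt) ∧ a) = {Store}
AG ((EG halt) ∧ a): greatest fixpoint, start Z0 = {Store}, keep only states in Sat with every successor in Z. Already a fixed point.
Sat(AG ((EG halt) ∧ a)) = {Store}
Store ∈ Sat(AG ((EG halt) ∧ a)) = {Store}, so the formula holds at Store.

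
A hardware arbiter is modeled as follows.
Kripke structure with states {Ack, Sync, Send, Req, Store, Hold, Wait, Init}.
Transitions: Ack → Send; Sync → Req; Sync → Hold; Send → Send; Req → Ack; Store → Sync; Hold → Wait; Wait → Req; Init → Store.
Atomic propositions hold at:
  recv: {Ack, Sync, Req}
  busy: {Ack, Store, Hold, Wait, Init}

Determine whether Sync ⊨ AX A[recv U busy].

Yes

A[recv U busy]: least fixpoint, start Z0 = Sat(busy) = {Ack, Store, Hold, Wait, Init}, add states in Sat(recv) with every successor in Z. Z1 = {Ack, Req, Store, Hold, Wait, Init}; Z2 = {Ack, Sync, Req, Store, Hold, Wait, Init}; fixed.
Sat(A[recv U busy]) = {Ack, Sync, Req, Store, Hold, Wait, Init}
Sat(AX A[recv U busy]) = {s : every successor in {Ack, Sync, Req, Store, Hold, Wait, Init}} = {Sync, Req, Store, Hold, Wait, Init}
Sync ∈ Sat(AX A[recv U busy]) = {Sync, Req, Store, Hold, Wait, Init}, so the formula holds at Sync.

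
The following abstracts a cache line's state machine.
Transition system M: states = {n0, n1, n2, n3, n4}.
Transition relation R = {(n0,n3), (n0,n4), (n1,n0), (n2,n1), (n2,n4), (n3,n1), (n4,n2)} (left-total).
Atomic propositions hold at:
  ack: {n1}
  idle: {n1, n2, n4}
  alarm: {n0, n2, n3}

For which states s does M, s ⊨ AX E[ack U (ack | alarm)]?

Sat(ack | alarm) = {n0, n1, n2, n3}
E[ack U (ack | alarm)]: least fixpoint, start Z0 = Sat((ack | alarm)) = {n0, n1, n2, n3}, add states in Sat(ack) with some successor in Z. Already a fixed point.
Sat(E[ack U (ack | alarm)]) = {n0, n1, n2, n3}
Sat(AX E[ack U (ack | alarm)]) = {s : every successor in {n0, n1, n2, n3}} = {n1, n3, n4}

{n1, n3, n4}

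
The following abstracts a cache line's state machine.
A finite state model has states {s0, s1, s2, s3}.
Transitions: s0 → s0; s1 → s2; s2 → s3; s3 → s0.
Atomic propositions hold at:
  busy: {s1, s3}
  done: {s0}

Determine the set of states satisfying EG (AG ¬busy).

Sat(¬busy) = {s0, s2}
AG ¬busy: greatest fixpoint, start Z0 = {s0, s2}, keep only states in Sat with every successor in Z. Z1 = {s0}; fixed.
Sat(AG ¬busy) = {s0}
EG (AG ¬busy): greatest fixpoint, start Z0 = {s0}, keep only states in Sat with some successor in Z. Already a fixed point.
Sat(EG (AG ¬busy)) = {s0}

{s0}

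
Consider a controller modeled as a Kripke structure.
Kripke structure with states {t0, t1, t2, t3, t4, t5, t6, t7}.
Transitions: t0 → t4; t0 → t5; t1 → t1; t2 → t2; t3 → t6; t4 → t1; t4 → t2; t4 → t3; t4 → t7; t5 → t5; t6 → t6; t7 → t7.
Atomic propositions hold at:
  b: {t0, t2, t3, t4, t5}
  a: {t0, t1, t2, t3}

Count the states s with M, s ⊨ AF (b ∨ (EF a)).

6

EF a: least fixpoint, start Z0 = {t0, t1, t2, t3}, add states with some successor in Z. Z1 = {t0, t1, t2, t3, t4}; fixed.
Sat(EF a) = {t0, t1, t2, t3, t4}
Sat(b ∨ (EF a)) = {t0, t1, t2, t3, t4, t5}
AF (b ∨ (EF a)): least fixpoint, start Z0 = {t0, t1, t2, t3, t4, t5}, add states with every successor in Z. Already a fixed point.
Sat(AF (b ∨ (EF a))) = {t0, t1, t2, t3, t4, t5}
|Sat(AF (b ∨ (EF a)))| = |{t0, t1, t2, t3, t4, t5}| = 6.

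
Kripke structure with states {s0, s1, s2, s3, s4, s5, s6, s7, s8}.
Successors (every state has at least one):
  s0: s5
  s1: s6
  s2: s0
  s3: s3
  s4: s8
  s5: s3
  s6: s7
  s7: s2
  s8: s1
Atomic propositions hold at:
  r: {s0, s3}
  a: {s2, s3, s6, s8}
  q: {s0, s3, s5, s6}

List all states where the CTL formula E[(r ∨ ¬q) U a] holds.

Sat(¬q) = {s1, s2, s4, s7, s8}
Sat(r ∨ ¬q) = {s0, s1, s2, s3, s4, s7, s8}
E[(r ∨ ¬q) U a]: least fixpoint, start Z0 = Sat(a) = {s2, s3, s6, s8}, add states in Sat(r ∨ ¬q) with some successor in Z. Z1 = {s1, s2, s3, s4, s6, s7, s8}; fixed.
Sat(E[(r ∨ ¬q) U a]) = {s1, s2, s3, s4, s6, s7, s8}

{s1, s2, s3, s4, s6, s7, s8}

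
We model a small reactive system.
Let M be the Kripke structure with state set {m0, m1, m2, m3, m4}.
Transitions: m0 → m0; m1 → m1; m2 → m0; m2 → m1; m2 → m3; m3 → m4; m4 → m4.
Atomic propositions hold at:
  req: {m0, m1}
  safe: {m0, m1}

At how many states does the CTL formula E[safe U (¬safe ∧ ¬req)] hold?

3

Sat(¬safe) = {m2, m3, m4}
Sat(¬req) = {m2, m3, m4}
Sat(¬safe ∧ ¬req) = {m2, m3, m4}
E[safe U (¬safe ∧ ¬req)]: least fixpoint, start Z0 = Sat((¬safe ∧ ¬req)) = {m2, m3, m4}, add states in Sat(safe) with some successor in Z. Already a fixed point.
Sat(E[safe U (¬safe ∧ ¬req)]) = {m2, m3, m4}
|Sat(E[safe U (¬safe ∧ ¬req)])| = |{m2, m3, m4}| = 3.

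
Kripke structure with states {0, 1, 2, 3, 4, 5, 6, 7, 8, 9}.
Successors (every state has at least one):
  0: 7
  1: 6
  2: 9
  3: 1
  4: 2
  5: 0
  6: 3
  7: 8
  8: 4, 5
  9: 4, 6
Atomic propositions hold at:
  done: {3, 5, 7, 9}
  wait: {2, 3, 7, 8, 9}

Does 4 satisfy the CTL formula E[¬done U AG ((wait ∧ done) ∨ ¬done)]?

Yes

Sat(¬done) = {0, 1, 2, 4, 6, 8}
Sat(wait ∧ done) = {3, 7, 9}
Sat((wait ∧ done) ∨ ¬done) = {0, 1, 2, 3, 4, 6, 7, 8, 9}
AG ((wait ∧ done) ∨ ¬done): greatest fixpoint, start Z0 = {0, 1, 2, 3, 4, 6, 7, 8, 9}, keep only states in Sat with every successor in Z. Z1 = {0, 1, 2, 3, 4, 6, 7, 9}; Z2 = {0, 1, 2, 3, 4, 6, 9}; Z3 = {1, 2, 3, 4, 6, 9}; fixed.
Sat(AG ((wait ∧ done) ∨ ¬done)) = {1, 2, 3, 4, 6, 9}
E[¬done U AG ((wait ∧ done) ∨ ¬done)]: least fixpoint, start Z0 = Sat(AG ((wait ∧ done) ∨ ¬done)) = {1, 2, 3, 4, 6, 9}, add states in Sat(¬done) with some successor in Z. Z1 = {1, 2, 3, 4, 6, 8, 9}; fixed.
Sat(E[¬done U AG ((wait ∧ done) ∨ ¬done)]) = {1, 2, 3, 4, 6, 8, 9}
4 ∈ Sat(E[¬done U AG ((wait ∧ done) ∨ ¬done)]) = {1, 2, 3, 4, 6, 8, 9}, so the formula holds at 4.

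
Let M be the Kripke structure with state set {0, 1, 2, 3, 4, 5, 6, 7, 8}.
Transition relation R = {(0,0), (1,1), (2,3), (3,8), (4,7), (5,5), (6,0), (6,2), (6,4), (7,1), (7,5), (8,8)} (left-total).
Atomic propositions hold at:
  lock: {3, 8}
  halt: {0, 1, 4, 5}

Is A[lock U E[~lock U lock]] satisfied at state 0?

No

Sat(~lock) = {0, 1, 2, 4, 5, 6, 7}
E[~lock U lock]: least fixpoint, start Z0 = Sat(lock) = {3, 8}, add states in Sat(~lock) with some successor in Z. Z1 = {2, 3, 8}; Z2 = {2, 3, 6, 8}; fixed.
Sat(E[~lock U lock]) = {2, 3, 6, 8}
A[lock U E[~lock U lock]]: least fixpoint, start Z0 = Sat(E[~lock U lock]) = {2, 3, 6, 8}, add states in Sat(lock) with every successor in Z. Already a fixed point.
Sat(A[lock U E[~lock U lock]]) = {2, 3, 6, 8}
0 ∉ Sat(A[lock U E[~lock U lock]]) = {2, 3, 6, 8}, so the formula does not hold at 0.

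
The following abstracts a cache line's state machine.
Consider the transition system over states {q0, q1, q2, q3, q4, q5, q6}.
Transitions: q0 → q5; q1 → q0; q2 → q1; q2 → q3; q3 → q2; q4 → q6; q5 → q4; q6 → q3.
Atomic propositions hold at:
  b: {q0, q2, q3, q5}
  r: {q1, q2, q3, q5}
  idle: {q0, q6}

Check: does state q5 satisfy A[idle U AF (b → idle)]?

Yes

Sat(b → idle) = {q0, q1, q4, q6}
AF (b → idle): least fixpoint, start Z0 = {q0, q1, q4, q6}, add states with every successor in Z. Z1 = {q0, q1, q4, q5, q6}; fixed.
Sat(AF (b → idle)) = {q0, q1, q4, q5, q6}
A[idle U AF (b → idle)]: least fixpoint, start Z0 = Sat(AF (b → idle)) = {q0, q1, q4, q5, q6}, add states in Sat(idle) with every successor in Z. Already a fixed point.
Sat(A[idle U AF (b → idle)]) = {q0, q1, q4, q5, q6}
q5 ∈ Sat(A[idle U AF (b → idle)]) = {q0, q1, q4, q5, q6}, so the formula holds at q5.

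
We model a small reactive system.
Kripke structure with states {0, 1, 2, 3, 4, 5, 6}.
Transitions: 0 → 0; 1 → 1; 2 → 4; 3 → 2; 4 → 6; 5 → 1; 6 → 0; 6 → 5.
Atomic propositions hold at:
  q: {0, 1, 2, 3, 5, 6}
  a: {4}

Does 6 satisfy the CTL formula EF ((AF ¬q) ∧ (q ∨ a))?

No

Sat(¬q) = {4}
AF ¬q: least fixpoint, start Z0 = {4}, add states with every successor in Z. Z1 = {2, 4}; Z2 = {2, 3, 4}; fixed.
Sat(AF ¬q) = {2, 3, 4}
Sat(q ∨ a) = {0, 1, 2, 3, 4, 5, 6}
Sat((AF ¬q) ∧ (q ∨ a)) = {2, 3, 4}
EF ((AF ¬q) ∧ (q ∨ a)): least fixpoint, start Z0 = {2, 3, 4}, add states with some successor in Z. Already a fixed point.
Sat(EF ((AF ¬q) ∧ (q ∨ a))) = {2, 3, 4}
6 ∉ Sat(EF ((AF ¬q) ∧ (q ∨ a))) = {2, 3, 4}, so the formula does not hold at 6.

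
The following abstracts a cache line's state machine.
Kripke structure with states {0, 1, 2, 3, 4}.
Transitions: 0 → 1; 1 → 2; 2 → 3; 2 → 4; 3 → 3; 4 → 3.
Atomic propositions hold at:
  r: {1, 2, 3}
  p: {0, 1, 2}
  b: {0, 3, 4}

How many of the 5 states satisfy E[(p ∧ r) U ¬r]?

Sat(p ∧ r) = {1, 2}
Sat(¬r) = {0, 4}
E[(p ∧ r) U ¬r]: least fixpoint, start Z0 = Sat(¬r) = {0, 4}, add states in Sat(p ∧ r) with some successor in Z. Z1 = {0, 2, 4}; Z2 = {0, 1, 2, 4}; fixed.
Sat(E[(p ∧ r) U ¬r]) = {0, 1, 2, 4}
|Sat(E[(p ∧ r) U ¬r])| = |{0, 1, 2, 4}| = 4.

4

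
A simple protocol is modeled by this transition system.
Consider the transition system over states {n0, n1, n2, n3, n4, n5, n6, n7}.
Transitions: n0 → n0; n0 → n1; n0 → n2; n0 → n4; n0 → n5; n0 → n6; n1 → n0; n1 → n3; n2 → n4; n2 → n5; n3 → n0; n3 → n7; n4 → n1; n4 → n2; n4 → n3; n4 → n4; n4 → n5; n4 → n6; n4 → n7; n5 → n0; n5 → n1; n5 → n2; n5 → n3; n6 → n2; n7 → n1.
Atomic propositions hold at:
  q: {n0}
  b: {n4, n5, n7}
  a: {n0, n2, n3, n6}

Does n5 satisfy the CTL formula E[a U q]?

No

E[a U q]: least fixpoint, start Z0 = Sat(q) = {n0}, add states in Sat(a) with some successor in Z. Z1 = {n0, n3}; fixed.
Sat(E[a U q]) = {n0, n3}
n5 ∉ Sat(E[a U q]) = {n0, n3}, so the formula does not hold at n5.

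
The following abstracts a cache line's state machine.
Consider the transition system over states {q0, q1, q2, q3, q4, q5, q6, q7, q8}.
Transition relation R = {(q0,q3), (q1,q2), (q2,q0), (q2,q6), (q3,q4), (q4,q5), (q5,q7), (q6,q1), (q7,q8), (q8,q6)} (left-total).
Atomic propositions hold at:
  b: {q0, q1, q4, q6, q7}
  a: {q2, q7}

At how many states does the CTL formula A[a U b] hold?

A[a U b]: least fixpoint, start Z0 = Sat(b) = {q0, q1, q4, q6, q7}, add states in Sat(a) with every successor in Z. Z1 = {q0, q1, q2, q4, q6, q7}; fixed.
Sat(A[a U b]) = {q0, q1, q2, q4, q6, q7}
|Sat(A[a U b])| = |{q0, q1, q2, q4, q6, q7}| = 6.

6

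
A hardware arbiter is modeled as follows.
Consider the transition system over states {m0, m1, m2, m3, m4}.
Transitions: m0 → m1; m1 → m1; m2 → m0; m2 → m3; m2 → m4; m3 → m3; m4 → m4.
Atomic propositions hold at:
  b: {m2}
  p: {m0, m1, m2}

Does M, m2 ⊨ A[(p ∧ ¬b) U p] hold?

Sat(¬b) = {m0, m1, m3, m4}
Sat(p ∧ ¬b) = {m0, m1}
A[(p ∧ ¬b) U p]: least fixpoint, start Z0 = Sat(p) = {m0, m1, m2}, add states in Sat(p ∧ ¬b) with every successor in Z. Already a fixed point.
Sat(A[(p ∧ ¬b) U p]) = {m0, m1, m2}
m2 ∈ Sat(A[(p ∧ ¬b) U p]) = {m0, m1, m2}, so the formula holds at m2.

Yes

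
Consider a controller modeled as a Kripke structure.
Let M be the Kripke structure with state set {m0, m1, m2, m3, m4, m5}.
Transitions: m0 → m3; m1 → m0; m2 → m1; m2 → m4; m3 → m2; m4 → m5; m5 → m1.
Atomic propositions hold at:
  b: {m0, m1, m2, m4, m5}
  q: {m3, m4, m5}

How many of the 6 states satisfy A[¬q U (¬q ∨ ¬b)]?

Sat(¬q) = {m0, m1, m2}
Sat(¬b) = {m3}
Sat(¬q ∨ ¬b) = {m0, m1, m2, m3}
A[¬q U (¬q ∨ ¬b)]: least fixpoint, start Z0 = Sat((¬q ∨ ¬b)) = {m0, m1, m2, m3}, add states in Sat(¬q) with every successor in Z. Already a fixed point.
Sat(A[¬q U (¬q ∨ ¬b)]) = {m0, m1, m2, m3}
|Sat(A[¬q U (¬q ∨ ¬b)])| = |{m0, m1, m2, m3}| = 4.

4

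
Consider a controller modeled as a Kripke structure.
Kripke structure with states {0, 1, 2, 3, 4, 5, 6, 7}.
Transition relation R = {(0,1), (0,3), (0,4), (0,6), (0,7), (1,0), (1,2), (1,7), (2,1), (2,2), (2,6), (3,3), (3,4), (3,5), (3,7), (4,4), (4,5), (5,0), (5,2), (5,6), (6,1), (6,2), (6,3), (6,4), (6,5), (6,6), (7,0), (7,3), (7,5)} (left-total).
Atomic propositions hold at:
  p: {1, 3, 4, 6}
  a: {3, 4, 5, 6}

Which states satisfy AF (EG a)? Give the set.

{3, 4, 5, 6}

EG a: greatest fixpoint, start Z0 = {3, 4, 5, 6}, keep only states in Sat with some successor in Z. Already a fixed point.
Sat(EG a) = {3, 4, 5, 6}
AF (EG a): least fixpoint, start Z0 = {3, 4, 5, 6}, add states with every successor in Z. Already a fixed point.
Sat(AF (EG a)) = {3, 4, 5, 6}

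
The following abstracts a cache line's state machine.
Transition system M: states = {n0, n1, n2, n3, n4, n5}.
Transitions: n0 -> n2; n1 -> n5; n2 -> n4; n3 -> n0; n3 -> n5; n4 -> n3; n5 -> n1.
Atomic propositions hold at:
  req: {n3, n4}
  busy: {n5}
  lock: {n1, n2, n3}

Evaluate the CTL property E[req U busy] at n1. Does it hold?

E[req U busy]: least fixpoint, start Z0 = Sat(busy) = {n5}, add states in Sat(req) with some successor in Z. Z1 = {n3, n5}; Z2 = {n3, n4, n5}; fixed.
Sat(E[req U busy]) = {n3, n4, n5}
n1 ∉ Sat(E[req U busy]) = {n3, n4, n5}, so the formula does not hold at n1.

No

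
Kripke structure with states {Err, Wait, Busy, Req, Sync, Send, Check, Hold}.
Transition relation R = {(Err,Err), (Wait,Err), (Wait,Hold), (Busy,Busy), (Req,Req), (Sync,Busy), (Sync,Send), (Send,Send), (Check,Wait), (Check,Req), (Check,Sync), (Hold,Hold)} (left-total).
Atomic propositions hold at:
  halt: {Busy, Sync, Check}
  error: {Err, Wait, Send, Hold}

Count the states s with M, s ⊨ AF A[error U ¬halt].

5

Sat(¬halt) = {Err, Wait, Req, Send, Hold}
A[error U ¬halt]: least fixpoint, start Z0 = Sat(¬halt) = {Err, Wait, Req, Send, Hold}, add states in Sat(error) with every successor in Z. Already a fixed point.
Sat(A[error U ¬halt]) = {Err, Wait, Req, Send, Hold}
AF A[error U ¬halt]: least fixpoint, start Z0 = {Err, Wait, Req, Send, Hold}, add states with every successor in Z. Already a fixed point.
Sat(AF A[error U ¬halt]) = {Err, Wait, Req, Send, Hold}
|Sat(AF A[error U ¬halt])| = |{Err, Wait, Req, Send, Hold}| = 5.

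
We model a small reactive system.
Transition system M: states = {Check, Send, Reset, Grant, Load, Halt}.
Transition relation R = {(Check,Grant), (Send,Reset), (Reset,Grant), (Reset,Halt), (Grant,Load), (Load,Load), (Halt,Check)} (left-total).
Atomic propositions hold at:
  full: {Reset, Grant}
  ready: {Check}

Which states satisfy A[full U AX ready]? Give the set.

{Halt}

Sat(AX ready) = {s : every successor in {Check}} = {Halt}
A[full U AX ready]: least fixpoint, start Z0 = Sat(AX ready) = {Halt}, add states in Sat(full) with every successor in Z. Already a fixed point.
Sat(A[full U AX ready]) = {Halt}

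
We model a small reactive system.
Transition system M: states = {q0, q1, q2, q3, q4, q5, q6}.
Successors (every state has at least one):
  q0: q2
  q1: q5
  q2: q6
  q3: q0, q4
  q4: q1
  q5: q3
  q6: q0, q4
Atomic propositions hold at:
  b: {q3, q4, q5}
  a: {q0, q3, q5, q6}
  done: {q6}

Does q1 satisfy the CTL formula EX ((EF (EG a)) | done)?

No

EG a: greatest fixpoint, start Z0 = {q0, q3, q5, q6}, keep only states in Sat with some successor in Z. Z1 = {q3, q5, q6}; Z2 = {q5}; Z3 = ∅; fixed.
Sat(EG a) = ∅
EF (EG a): least fixpoint, start Z0 = ∅, add states with some successor in Z. Already a fixed point.
Sat(EF (EG a)) = ∅
Sat((EF (EG a)) | done) = {q6}
Sat(EX ((EF (EG a)) | done)) = {s : some successor in {q6}} = {q2}
q1 ∉ Sat(EX ((EF (EG a)) | done)) = {q2}, so the formula does not hold at q1.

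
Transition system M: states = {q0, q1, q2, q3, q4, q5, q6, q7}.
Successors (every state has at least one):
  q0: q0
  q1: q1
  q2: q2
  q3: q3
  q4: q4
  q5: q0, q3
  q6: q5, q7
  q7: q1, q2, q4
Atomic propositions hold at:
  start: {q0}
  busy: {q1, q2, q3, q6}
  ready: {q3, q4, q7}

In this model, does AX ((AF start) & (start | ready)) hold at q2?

No

AF start: least fixpoint, start Z0 = {q0}, add states with every successor in Z. Already a fixed point.
Sat(AF start) = {q0}
Sat(start | ready) = {q0, q3, q4, q7}
Sat((AF start) & (start | ready)) = {q0}
Sat(AX ((AF start) & (start | ready))) = {s : every successor in {q0}} = {q0}
q2 ∉ Sat(AX ((AF start) & (start | ready))) = {q0}, so the formula does not hold at q2.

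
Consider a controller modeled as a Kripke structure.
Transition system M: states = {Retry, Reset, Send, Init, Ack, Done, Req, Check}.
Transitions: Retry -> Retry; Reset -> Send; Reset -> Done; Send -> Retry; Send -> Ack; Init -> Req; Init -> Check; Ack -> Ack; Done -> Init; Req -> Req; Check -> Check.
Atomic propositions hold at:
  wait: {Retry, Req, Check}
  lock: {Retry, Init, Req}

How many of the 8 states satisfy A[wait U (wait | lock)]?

4

Sat(wait | lock) = {Retry, Init, Req, Check}
A[wait U (wait | lock)]: least fixpoint, start Z0 = Sat((wait | lock)) = {Retry, Init, Req, Check}, add states in Sat(wait) with every successor in Z. Already a fixed point.
Sat(A[wait U (wait | lock)]) = {Retry, Init, Req, Check}
|Sat(A[wait U (wait | lock)])| = |{Retry, Init, Req, Check}| = 4.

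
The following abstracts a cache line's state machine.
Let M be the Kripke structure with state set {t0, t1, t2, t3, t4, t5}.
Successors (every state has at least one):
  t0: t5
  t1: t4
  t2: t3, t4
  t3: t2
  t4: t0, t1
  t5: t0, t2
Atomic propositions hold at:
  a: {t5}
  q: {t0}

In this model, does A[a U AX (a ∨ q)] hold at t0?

Yes

Sat(a ∨ q) = {t0, t5}
Sat(AX (a ∨ q)) = {s : every successor in {t0, t5}} = {t0}
A[a U AX (a ∨ q)]: least fixpoint, start Z0 = Sat(AX (a ∨ q)) = {t0}, add states in Sat(a) with every successor in Z. Already a fixed point.
Sat(A[a U AX (a ∨ q)]) = {t0}
t0 ∈ Sat(A[a U AX (a ∨ q)]) = {t0}, so the formula holds at t0.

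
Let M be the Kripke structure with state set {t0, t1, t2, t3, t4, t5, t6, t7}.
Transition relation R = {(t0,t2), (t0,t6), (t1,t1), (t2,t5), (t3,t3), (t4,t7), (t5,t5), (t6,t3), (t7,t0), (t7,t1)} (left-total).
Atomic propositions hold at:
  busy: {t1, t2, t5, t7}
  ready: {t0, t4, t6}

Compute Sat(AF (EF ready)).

{t0, t4, t6, t7}

EF ready: least fixpoint, start Z0 = {t0, t4, t6}, add states with some successor in Z. Z1 = {t0, t4, t6, t7}; fixed.
Sat(EF ready) = {t0, t4, t6, t7}
AF (EF ready): least fixpoint, start Z0 = {t0, t4, t6, t7}, add states with every successor in Z. Already a fixed point.
Sat(AF (EF ready)) = {t0, t4, t6, t7}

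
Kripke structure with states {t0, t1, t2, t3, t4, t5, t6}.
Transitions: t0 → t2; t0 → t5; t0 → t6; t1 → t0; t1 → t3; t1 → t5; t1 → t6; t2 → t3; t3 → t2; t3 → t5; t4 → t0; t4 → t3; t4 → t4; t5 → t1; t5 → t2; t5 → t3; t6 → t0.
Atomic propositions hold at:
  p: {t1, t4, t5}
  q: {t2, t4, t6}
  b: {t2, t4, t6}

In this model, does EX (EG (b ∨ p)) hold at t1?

Sat(b ∨ p) = {t1, t2, t4, t5, t6}
EG (b ∨ p): greatest fixpoint, start Z0 = {t1, t2, t4, t5, t6}, keep only states in Sat with some successor in Z. Z1 = {t1, t4, t5}; fixed.
Sat(EG (b ∨ p)) = {t1, t4, t5}
Sat(EX (EG (b ∨ p))) = {s : some successor in {t1, t4, t5}} = {t0, t1, t3, t4, t5}
t1 ∈ Sat(EX (EG (b ∨ p))) = {t0, t1, t3, t4, t5}, so the formula holds at t1.

Yes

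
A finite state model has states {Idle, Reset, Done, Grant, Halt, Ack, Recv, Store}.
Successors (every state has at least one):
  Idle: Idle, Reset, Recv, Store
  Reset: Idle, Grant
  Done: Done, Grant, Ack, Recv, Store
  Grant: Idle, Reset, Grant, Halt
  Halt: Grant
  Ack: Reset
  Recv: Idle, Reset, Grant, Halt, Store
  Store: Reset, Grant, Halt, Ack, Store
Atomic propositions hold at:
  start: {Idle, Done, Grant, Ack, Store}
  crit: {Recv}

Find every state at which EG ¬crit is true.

Sat(¬crit) = {Idle, Reset, Done, Grant, Halt, Ack, Store}
EG ¬crit: greatest fixpoint, start Z0 = {Idle, Reset, Done, Grant, Halt, Ack, Store}, keep only states in Sat with some successor in Z. Already a fixed point.
Sat(EG ¬crit) = {Idle, Reset, Done, Grant, Halt, Ack, Store}

{Idle, Reset, Done, Grant, Halt, Ack, Store}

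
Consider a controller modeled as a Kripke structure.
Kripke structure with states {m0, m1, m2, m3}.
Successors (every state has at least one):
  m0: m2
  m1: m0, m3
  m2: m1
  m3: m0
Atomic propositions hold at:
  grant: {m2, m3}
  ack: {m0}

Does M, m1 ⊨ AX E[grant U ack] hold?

E[grant U ack]: least fixpoint, start Z0 = Sat(ack) = {m0}, add states in Sat(grant) with some successor in Z. Z1 = {m0, m3}; fixed.
Sat(E[grant U ack]) = {m0, m3}
Sat(AX E[grant U ack]) = {s : every successor in {m0, m3}} = {m1, m3}
m1 ∈ Sat(AX E[grant U ack]) = {m1, m3}, so the formula holds at m1.

Yes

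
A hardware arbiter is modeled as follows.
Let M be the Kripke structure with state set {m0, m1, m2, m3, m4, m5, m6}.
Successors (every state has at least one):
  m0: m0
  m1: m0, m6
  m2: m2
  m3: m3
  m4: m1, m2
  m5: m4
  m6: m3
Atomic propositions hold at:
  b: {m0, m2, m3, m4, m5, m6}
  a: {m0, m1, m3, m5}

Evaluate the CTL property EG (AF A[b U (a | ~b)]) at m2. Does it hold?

No

Sat(~b) = {m1}
Sat(a | ~b) = {m0, m1, m3, m5}
A[b U (a | ~b)]: least fixpoint, start Z0 = Sat((a | ~b)) = {m0, m1, m3, m5}, add states in Sat(b) with every successor in Z. Z1 = {m0, m1, m3, m5, m6}; fixed.
Sat(A[b U (a | ~b)]) = {m0, m1, m3, m5, m6}
AF A[b U (a | ~b)]: least fixpoint, start Z0 = {m0, m1, m3, m5, m6}, add states with every successor in Z. Already a fixed point.
Sat(AF A[b U (a | ~b)]) = {m0, m1, m3, m5, m6}
EG (AF A[b U (a | ~b)]): greatest fixpoint, start Z0 = {m0, m1, m3, m5, m6}, keep only states in Sat with some successor in Z. Z1 = {m0, m1, m3, m6}; fixed.
Sat(EG (AF A[b U (a | ~b)])) = {m0, m1, m3, m6}
m2 ∉ Sat(EG (AF A[b U (a | ~b)])) = {m0, m1, m3, m6}, so the formula does not hold at m2.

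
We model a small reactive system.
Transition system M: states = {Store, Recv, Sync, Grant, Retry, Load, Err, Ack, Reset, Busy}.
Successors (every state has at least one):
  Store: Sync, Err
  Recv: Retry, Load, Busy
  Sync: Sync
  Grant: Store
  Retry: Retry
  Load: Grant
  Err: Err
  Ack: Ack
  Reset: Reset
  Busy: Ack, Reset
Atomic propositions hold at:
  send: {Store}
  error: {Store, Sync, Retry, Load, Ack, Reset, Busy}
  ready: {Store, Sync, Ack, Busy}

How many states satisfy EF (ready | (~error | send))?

Sat(~error) = {Recv, Grant, Err}
Sat(~error | send) = {Store, Recv, Grant, Err}
Sat(ready | (~error | send)) = {Store, Recv, Sync, Grant, Err, Ack, Busy}
EF (ready | (~error | send)): least fixpoint, start Z0 = {Store, Recv, Sync, Grant, Err, Ack, Busy}, add states with some successor in Z. Z1 = {Store, Recv, Sync, Grant, Load, Err, Ack, Busy}; fixed.
Sat(EF (ready | (~error | send))) = {Store, Recv, Sync, Grant, Load, Err, Ack, Busy}
|Sat(EF (ready | (~error | send)))| = |{Store, Recv, Sync, Grant, Load, Err, Ack, Busy}| = 8.

8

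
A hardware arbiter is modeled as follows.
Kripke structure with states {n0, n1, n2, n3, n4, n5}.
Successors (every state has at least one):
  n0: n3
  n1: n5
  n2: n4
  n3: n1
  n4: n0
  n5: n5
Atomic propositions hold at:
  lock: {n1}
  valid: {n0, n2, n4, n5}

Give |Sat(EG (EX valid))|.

Sat(EX valid) = {s : some successor in {n0, n2, n4, n5}} = {n1, n2, n4, n5}
EG (EX valid): greatest fixpoint, start Z0 = {n1, n2, n4, n5}, keep only states in Sat with some successor in Z. Z1 = {n1, n2, n5}; Z2 = {n1, n5}; fixed.
Sat(EG (EX valid)) = {n1, n5}
|Sat(EG (EX valid))| = |{n1, n5}| = 2.

2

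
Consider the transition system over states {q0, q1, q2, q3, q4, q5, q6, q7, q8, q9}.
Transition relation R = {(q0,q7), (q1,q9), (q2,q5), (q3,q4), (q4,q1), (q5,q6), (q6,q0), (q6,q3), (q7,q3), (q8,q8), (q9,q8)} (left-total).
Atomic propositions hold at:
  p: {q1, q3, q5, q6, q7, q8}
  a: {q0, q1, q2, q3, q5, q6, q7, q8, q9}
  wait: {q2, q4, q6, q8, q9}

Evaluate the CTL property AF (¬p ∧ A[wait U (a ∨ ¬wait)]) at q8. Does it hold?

Sat(¬p) = {q0, q2, q4, q9}
Sat(¬wait) = {q0, q1, q3, q5, q7}
Sat(a ∨ ¬wait) = {q0, q1, q2, q3, q5, q6, q7, q8, q9}
A[wait U (a ∨ ¬wait)]: least fixpoint, start Z0 = Sat((a ∨ ¬wait)) = {q0, q1, q2, q3, q5, q6, q7, q8, q9}, add states in Sat(wait) with every successor in Z. Z1 = {q0, q1, q2, q3, q4, q5, q6, q7, q8, q9}; fixed.
Sat(A[wait U (a ∨ ¬wait)]) = {q0, q1, q2, q3, q4, q5, q6, q7, q8, q9}
Sat(¬p ∧ A[wait U (a ∨ ¬wait)]) = {q0, q2, q4, q9}
AF (¬p ∧ A[wait U (a ∨ ¬wait)]): least fixpoint, start Z0 = {q0, q2, q4, q9}, add states with every successor in Z. Z1 = {q0, q1, q2, q3, q4, q9}; Z2 = {q0, q1, q2, q3, q4, q6, q7, q9}; Z3 = {q0, q1, q2, q3, q4, q5, q6, q7, q9}; fixed.
Sat(AF (¬p ∧ A[wait U (a ∨ ¬wait)])) = {q0, q1, q2, q3, q4, q5, q6, q7, q9}
q8 ∉ Sat(AF (¬p ∧ A[wait U (a ∨ ¬wait)])) = {q0, q1, q2, q3, q4, q5, q6, q7, q9}, so the formula does not hold at q8.

No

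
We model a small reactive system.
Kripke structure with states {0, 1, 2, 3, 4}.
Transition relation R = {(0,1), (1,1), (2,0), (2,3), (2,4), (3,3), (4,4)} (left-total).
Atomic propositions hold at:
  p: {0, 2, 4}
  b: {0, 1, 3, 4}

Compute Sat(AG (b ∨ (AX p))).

{0, 1, 3, 4}

Sat(AX p) = {s : every successor in {0, 2, 4}} = {4}
Sat(b ∨ (AX p)) = {0, 1, 3, 4}
AG (b ∨ (AX p)): greatest fixpoint, start Z0 = {0, 1, 3, 4}, keep only states in Sat with every successor in Z. Already a fixed point.
Sat(AG (b ∨ (AX p))) = {0, 1, 3, 4}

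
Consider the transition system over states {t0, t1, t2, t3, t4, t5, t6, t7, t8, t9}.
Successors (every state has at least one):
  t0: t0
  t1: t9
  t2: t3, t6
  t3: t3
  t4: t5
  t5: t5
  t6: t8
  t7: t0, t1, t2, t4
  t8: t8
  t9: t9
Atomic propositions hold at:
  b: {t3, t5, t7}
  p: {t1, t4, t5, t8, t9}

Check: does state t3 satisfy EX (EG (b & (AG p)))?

No

AG p: greatest fixpoint, start Z0 = {t1, t4, t5, t8, t9}, keep only states in Sat with every successor in Z. Already a fixed point.
Sat(AG p) = {t1, t4, t5, t8, t9}
Sat(b & (AG p)) = {t5}
EG (b & (AG p)): greatest fixpoint, start Z0 = {t5}, keep only states in Sat with some successor in Z. Already a fixed point.
Sat(EG (b & (AG p))) = {t5}
Sat(EX (EG (b & (AG p)))) = {s : some successor in {t5}} = {t4, t5}
t3 ∉ Sat(EX (EG (b & (AG p)))) = {t4, t5}, so the formula does not hold at t3.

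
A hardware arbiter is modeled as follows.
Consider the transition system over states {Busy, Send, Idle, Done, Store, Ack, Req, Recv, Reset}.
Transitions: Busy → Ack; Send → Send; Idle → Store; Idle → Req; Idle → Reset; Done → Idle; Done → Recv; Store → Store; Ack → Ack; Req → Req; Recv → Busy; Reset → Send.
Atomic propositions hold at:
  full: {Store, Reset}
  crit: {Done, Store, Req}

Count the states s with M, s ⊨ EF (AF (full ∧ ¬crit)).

3

Sat(¬crit) = {Busy, Send, Idle, Ack, Recv, Reset}
Sat(full ∧ ¬crit) = {Reset}
AF (full ∧ ¬crit): least fixpoint, start Z0 = {Reset}, add states with every successor in Z. Already a fixed point.
Sat(AF (full ∧ ¬crit)) = {Reset}
EF (AF (full ∧ ¬crit)): least fixpoint, start Z0 = {Reset}, add states with some successor in Z. Z1 = {Idle, Reset}; Z2 = {Idle, Done, Reset}; fixed.
Sat(EF (AF (full ∧ ¬crit))) = {Idle, Done, Reset}
|Sat(EF (AF (full ∧ ¬crit)))| = |{Idle, Done, Reset}| = 3.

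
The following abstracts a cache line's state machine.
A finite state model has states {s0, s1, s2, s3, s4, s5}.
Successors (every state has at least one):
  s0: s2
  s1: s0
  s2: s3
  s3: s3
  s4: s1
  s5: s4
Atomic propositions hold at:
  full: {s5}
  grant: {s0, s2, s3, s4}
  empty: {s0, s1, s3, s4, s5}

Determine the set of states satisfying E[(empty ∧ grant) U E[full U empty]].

{s0, s1, s3, s4, s5}

Sat(empty ∧ grant) = {s0, s3, s4}
E[full U empty]: least fixpoint, start Z0 = Sat(empty) = {s0, s1, s3, s4, s5}, add states in Sat(full) with some successor in Z. Already a fixed point.
Sat(E[full U empty]) = {s0, s1, s3, s4, s5}
E[(empty ∧ grant) U E[full U empty]]: least fixpoint, start Z0 = Sat(E[full U empty]) = {s0, s1, s3, s4, s5}, add states in Sat(empty ∧ grant) with some successor in Z. Already a fixed point.
Sat(E[(empty ∧ grant) U E[full U empty]]) = {s0, s1, s3, s4, s5}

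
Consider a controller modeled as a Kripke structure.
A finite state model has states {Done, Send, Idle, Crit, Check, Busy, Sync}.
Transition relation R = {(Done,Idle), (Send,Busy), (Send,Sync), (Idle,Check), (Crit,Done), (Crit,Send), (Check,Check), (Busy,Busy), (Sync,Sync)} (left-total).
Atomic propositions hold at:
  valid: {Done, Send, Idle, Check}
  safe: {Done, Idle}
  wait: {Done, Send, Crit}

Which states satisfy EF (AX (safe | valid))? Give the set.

{Done, Idle, Crit, Check}

Sat(safe | valid) = {Done, Send, Idle, Check}
Sat(AX (safe | valid)) = {s : every successor in {Done, Send, Idle, Check}} = {Done, Idle, Crit, Check}
EF (AX (safe | valid)): least fixpoint, start Z0 = {Done, Idle, Crit, Check}, add states with some successor in Z. Already a fixed point.
Sat(EF (AX (safe | valid))) = {Done, Idle, Crit, Check}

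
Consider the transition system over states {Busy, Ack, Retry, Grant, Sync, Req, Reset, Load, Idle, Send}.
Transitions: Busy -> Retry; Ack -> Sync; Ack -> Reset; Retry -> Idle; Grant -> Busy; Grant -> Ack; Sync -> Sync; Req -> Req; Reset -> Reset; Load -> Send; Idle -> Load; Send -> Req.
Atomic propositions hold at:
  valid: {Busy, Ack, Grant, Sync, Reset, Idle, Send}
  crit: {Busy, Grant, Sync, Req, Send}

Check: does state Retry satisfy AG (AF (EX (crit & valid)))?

Sat(crit & valid) = {Busy, Grant, Sync, Send}
Sat(EX (crit & valid)) = {s : some successor in {Busy, Grant, Sync, Send}} = {Ack, Grant, Sync, Load}
AF (EX (crit & valid)): least fixpoint, start Z0 = {Ack, Grant, Sync, Load}, add states with every successor in Z. Z1 = {Ack, Grant, Sync, Load, Idle}; Z2 = {Ack, Retry, Grant, Sync, Load, Idle}; Z3 = {Busy, Ack, Retry, Grant, Sync, Load, Idle}; fixed.
Sat(AF (EX (crit & valid))) = {Busy, Ack, Retry, Grant, Sync, Load, Idle}
AG (AF (EX (crit & valid))): greatest fixpoint, start Z0 = {Busy, Ack, Retry, Grant, Sync, Load, Idle}, keep only states in Sat with every successor in Z. Z1 = {Busy, Retry, Grant, Sync, Idle}; Z2 = {Busy, Retry, Sync}; Z3 = {Busy, Sync}; Z4 = {Sync}; fixed.
Sat(AG (AF (EX (crit & valid)))) = {Sync}
Retry ∉ Sat(AG (AF (EX (crit & valid)))) = {Sync}, so the formula does not hold at Retry.

No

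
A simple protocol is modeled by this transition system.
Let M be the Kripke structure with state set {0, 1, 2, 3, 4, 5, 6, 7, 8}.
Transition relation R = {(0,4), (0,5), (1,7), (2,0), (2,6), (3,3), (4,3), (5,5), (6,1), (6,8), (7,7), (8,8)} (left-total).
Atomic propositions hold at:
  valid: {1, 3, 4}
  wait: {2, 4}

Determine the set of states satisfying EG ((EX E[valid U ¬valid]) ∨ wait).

Sat(¬valid) = {0, 2, 5, 6, 7, 8}
E[valid U ¬valid]: least fixpoint, start Z0 = Sat(¬valid) = {0, 2, 5, 6, 7, 8}, add states in Sat(valid) with some successor in Z. Z1 = {0, 1, 2, 5, 6, 7, 8}; fixed.
Sat(E[valid U ¬valid]) = {0, 1, 2, 5, 6, 7, 8}
Sat(EX E[valid U ¬valid]) = {s : some successor in {0, 1, 2, 5, 6, 7, 8}} = {0, 1, 2, 5, 6, 7, 8}
Sat((EX E[valid U ¬valid]) ∨ wait) = {0, 1, 2, 4, 5, 6, 7, 8}
EG ((EX E[valid U ¬valid]) ∨ wait): greatest fixpoint, start Z0 = {0, 1, 2, 4, 5, 6, 7, 8}, keep only states in Sat with some successor in Z. Z1 = {0, 1, 2, 5, 6, 7, 8}; fixed.
Sat(EG ((EX E[valid U ¬valid]) ∨ wait)) = {0, 1, 2, 5, 6, 7, 8}

{0, 1, 2, 5, 6, 7, 8}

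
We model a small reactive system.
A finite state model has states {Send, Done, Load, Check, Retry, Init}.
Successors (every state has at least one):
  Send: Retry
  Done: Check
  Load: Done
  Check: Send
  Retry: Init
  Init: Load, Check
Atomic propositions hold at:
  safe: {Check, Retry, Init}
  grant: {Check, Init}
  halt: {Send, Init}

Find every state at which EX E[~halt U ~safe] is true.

{Done, Load, Check, Init}

Sat(~halt) = {Done, Load, Check, Retry}
Sat(~safe) = {Send, Done, Load}
E[~halt U ~safe]: least fixpoint, start Z0 = Sat(~safe) = {Send, Done, Load}, add states in Sat(~halt) with some successor in Z. Z1 = {Send, Done, Load, Check}; fixed.
Sat(E[~halt U ~safe]) = {Send, Done, Load, Check}
Sat(EX E[~halt U ~safe]) = {s : some successor in {Send, Done, Load, Check}} = {Done, Load, Check, Init}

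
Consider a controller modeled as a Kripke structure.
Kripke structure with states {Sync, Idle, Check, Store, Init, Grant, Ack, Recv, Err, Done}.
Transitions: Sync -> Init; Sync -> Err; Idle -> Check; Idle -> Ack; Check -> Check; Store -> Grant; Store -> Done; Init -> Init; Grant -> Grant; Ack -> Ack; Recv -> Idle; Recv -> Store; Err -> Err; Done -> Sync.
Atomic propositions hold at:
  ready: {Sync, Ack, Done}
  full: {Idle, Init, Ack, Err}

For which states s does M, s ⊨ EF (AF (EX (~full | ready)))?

{Idle, Check, Store, Grant, Ack, Recv, Done}

Sat(~full) = {Sync, Check, Store, Grant, Recv, Done}
Sat(~full | ready) = {Sync, Check, Store, Grant, Ack, Recv, Done}
Sat(EX (~full | ready)) = {s : some successor in {Sync, Check, Store, Grant, Ack, Recv, Done}} = {Idle, Check, Store, Grant, Ack, Recv, Done}
AF (EX (~full | ready)): least fixpoint, start Z0 = {Idle, Check, Store, Grant, Ack, Recv, Done}, add states with every successor in Z. Already a fixed point.
Sat(AF (EX (~full | ready))) = {Idle, Check, Store, Grant, Ack, Recv, Done}
EF (AF (EX (~full | ready))): least fixpoint, start Z0 = {Idle, Check, Store, Grant, Ack, Recv, Done}, add states with some successor in Z. Already a fixed point.
Sat(EF (AF (EX (~full | ready)))) = {Idle, Check, Store, Grant, Ack, Recv, Done}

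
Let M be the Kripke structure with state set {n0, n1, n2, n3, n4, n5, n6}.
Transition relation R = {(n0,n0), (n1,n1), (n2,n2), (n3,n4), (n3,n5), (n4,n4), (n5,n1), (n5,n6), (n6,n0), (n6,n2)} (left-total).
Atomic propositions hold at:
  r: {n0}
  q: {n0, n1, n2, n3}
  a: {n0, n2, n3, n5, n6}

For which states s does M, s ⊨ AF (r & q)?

Sat(r & q) = {n0}
AF (r & q): least fixpoint, start Z0 = {n0}, add states with every successor in Z. Already a fixed point.
Sat(AF (r & q)) = {n0}

{n0}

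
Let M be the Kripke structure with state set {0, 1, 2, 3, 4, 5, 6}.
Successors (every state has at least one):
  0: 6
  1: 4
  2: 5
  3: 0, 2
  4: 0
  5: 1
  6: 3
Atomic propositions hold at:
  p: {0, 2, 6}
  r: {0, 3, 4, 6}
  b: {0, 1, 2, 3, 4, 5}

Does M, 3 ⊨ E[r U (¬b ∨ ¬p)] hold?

Sat(¬b) = {6}
Sat(¬p) = {1, 3, 4, 5}
Sat(¬b ∨ ¬p) = {1, 3, 4, 5, 6}
E[r U (¬b ∨ ¬p)]: least fixpoint, start Z0 = Sat((¬b ∨ ¬p)) = {1, 3, 4, 5, 6}, add states in Sat(r) with some successor in Z. Z1 = {0, 1, 3, 4, 5, 6}; fixed.
Sat(E[r U (¬b ∨ ¬p)]) = {0, 1, 3, 4, 5, 6}
3 ∈ Sat(E[r U (¬b ∨ ¬p)]) = {0, 1, 3, 4, 5, 6}, so the formula holds at 3.

Yes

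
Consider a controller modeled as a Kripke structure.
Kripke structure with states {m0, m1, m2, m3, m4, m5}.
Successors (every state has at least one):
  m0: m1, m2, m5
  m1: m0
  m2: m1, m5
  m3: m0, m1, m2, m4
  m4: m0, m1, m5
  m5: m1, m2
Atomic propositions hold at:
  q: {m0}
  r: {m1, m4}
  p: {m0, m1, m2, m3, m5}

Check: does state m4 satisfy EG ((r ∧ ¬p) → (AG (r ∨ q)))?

Sat(¬p) = {m4}
Sat(r ∧ ¬p) = {m4}
Sat(r ∨ q) = {m0, m1, m4}
AG (r ∨ q): greatest fixpoint, start Z0 = {m0, m1, m4}, keep only states in Sat with every successor in Z. Z1 = {m1}; Z2 = ∅; fixed.
Sat(AG (r ∨ q)) = ∅
Sat((r ∧ ¬p) → (AG (r ∨ q))) = {m0, m1, m2, m3, m5}
EG ((r ∧ ¬p) → (AG (r ∨ q))): greatest fixpoint, start Z0 = {m0, m1, m2, m3, m5}, keep only states in Sat with some successor in Z. Already a fixed point.
Sat(EG ((r ∧ ¬p) → (AG (r ∨ q)))) = {m0, m1, m2, m3, m5}
m4 ∉ Sat(EG ((r ∧ ¬p) → (AG (r ∨ q)))) = {m0, m1, m2, m3, m5}, so the formula does not hold at m4.

No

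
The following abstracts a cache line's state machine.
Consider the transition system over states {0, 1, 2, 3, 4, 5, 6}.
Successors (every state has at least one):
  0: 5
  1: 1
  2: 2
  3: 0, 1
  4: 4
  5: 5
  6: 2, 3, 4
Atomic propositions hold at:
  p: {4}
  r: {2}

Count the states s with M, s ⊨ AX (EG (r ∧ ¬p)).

1

Sat(¬p) = {0, 1, 2, 3, 5, 6}
Sat(r ∧ ¬p) = {2}
EG (r ∧ ¬p): greatest fixpoint, start Z0 = {2}, keep only states in Sat with some successor in Z. Already a fixed point.
Sat(EG (r ∧ ¬p)) = {2}
Sat(AX (EG (r ∧ ¬p))) = {s : every successor in {2}} = {2}
|Sat(AX (EG (r ∧ ¬p)))| = |{2}| = 1.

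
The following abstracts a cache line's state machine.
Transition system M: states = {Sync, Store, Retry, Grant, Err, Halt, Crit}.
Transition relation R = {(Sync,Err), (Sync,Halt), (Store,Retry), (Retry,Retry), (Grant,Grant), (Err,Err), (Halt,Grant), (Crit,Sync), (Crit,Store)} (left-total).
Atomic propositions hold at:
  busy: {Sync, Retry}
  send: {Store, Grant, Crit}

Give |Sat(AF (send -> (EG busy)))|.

6

EG busy: greatest fixpoint, start Z0 = {Sync, Retry}, keep only states in Sat with some successor in Z. Z1 = {Retry}; fixed.
Sat(EG busy) = {Retry}
Sat(send -> (EG busy)) = {Sync, Retry, Err, Halt}
AF (send -> (EG busy)): least fixpoint, start Z0 = {Sync, Retry, Err, Halt}, add states with every successor in Z. Z1 = {Sync, Store, Retry, Err, Halt}; Z2 = {Sync, Store, Retry, Err, Halt, Crit}; fixed.
Sat(AF (send -> (EG busy))) = {Sync, Store, Retry, Err, Halt, Crit}
|Sat(AF (send -> (EG busy)))| = |{Sync, Store, Retry, Err, Halt, Crit}| = 6.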